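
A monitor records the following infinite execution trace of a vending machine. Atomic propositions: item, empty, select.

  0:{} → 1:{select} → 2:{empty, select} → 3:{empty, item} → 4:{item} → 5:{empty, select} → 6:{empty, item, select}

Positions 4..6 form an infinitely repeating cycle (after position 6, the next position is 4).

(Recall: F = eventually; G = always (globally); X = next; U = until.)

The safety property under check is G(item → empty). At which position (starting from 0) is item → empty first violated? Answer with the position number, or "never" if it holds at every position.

Check item → empty at each position in order: 0 ✓, 1 ✓, 2 ✓, 3 ✓.
At position 4 the labels are {item}, so item → empty is false there. This is the first violation.

4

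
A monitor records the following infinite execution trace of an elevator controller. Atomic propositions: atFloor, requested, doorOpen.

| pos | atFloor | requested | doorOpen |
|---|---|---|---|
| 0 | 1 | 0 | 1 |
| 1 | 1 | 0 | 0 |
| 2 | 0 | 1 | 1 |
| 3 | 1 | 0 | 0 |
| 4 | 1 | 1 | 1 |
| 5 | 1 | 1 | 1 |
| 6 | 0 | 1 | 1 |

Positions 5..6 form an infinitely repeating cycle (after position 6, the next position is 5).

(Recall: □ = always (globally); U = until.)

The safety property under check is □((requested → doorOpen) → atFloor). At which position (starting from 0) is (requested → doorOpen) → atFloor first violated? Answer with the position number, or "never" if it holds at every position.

Check (requested → doorOpen) → atFloor at each position in order: 0 ✓, 1 ✓.
At position 2 the labels are {doorOpen, requested}, so (requested → doorOpen) → atFloor is false there. This is the first violation.

2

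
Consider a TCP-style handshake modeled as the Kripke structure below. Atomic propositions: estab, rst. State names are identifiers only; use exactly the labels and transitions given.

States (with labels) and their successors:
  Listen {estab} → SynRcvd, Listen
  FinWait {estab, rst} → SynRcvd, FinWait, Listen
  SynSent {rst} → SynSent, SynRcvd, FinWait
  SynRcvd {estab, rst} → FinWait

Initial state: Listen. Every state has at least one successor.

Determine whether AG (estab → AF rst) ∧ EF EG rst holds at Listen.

States satisfying estab → AF rst: {FinWait, SynSent, SynRcvd}.
States satisfying AG (estab → AF rst): ∅.
States satisfying EG rst: {FinWait, SynSent, SynRcvd}.
States satisfying EF EG rst: {Listen, FinWait, SynSent, SynRcvd}.
States satisfying AG (estab → AF rst) ∧ EF EG rst: ∅.
Listen ∉ Sat(AG (estab → AF rst) ∧ EF EG rst).

Violated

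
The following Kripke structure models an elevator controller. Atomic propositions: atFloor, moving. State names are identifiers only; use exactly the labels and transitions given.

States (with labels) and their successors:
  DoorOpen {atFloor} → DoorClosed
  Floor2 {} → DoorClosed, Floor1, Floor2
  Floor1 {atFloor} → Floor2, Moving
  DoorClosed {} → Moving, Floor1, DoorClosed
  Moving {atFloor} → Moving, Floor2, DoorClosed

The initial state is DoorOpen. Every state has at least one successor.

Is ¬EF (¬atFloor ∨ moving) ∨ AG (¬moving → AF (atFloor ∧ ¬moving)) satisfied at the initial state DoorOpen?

No

States satisfying ¬atFloor ∨ moving: {Floor2, DoorClosed}.
States satisfying EF (¬atFloor ∨ moving): {DoorOpen, Floor2, Floor1, DoorClosed, Moving}.
States satisfying ¬EF (¬atFloor ∨ moving): ∅.
States satisfying ¬moving → AF (atFloor ∧ ¬moving): {DoorOpen, Floor1, Moving}.
States satisfying AG (¬moving → AF (atFloor ∧ ¬moving)): ∅.
States satisfying ¬EF (¬atFloor ∨ moving) ∨ AG (¬moving → AF (atFloor ∧ ¬moving)): ∅.
DoorOpen ∉ Sat(¬EF (¬atFloor ∨ moving) ∨ AG (¬moving → AF (atFloor ∧ ¬moving))).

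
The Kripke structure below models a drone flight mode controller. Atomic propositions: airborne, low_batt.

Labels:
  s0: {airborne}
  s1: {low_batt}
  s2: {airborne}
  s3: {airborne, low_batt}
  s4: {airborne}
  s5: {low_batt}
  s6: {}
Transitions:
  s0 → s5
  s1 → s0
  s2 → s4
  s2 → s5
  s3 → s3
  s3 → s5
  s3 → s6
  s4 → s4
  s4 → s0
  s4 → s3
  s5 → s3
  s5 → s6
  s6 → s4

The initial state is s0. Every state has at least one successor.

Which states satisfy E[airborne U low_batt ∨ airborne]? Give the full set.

States satisfying airborne: {s0, s2, s3, s4}.
States satisfying low_batt ∨ airborne: {s0, s1, s2, s3, s4, s5}.
States satisfying E[airborne U low_batt ∨ airborne]: {s0, s1, s2, s3, s4, s5}.

{s0, s1, s2, s3, s4, s5}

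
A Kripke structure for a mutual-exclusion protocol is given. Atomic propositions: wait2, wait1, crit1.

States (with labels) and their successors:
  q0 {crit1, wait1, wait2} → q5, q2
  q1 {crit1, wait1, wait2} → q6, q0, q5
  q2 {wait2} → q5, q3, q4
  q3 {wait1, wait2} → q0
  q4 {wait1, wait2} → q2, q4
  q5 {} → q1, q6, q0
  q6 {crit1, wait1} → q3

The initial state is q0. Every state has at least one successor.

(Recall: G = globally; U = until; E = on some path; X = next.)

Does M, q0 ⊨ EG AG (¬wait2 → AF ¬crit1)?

States satisfying AG (¬wait2 → AF ¬crit1): {q0, q1, q2, q3, q4, q5, q6}.
States satisfying EG AG (¬wait2 → AF ¬crit1): {q0, q1, q2, q3, q4, q5, q6}.
q0 ∈ Sat(EG AG (¬wait2 → AF ¬crit1)).

Yes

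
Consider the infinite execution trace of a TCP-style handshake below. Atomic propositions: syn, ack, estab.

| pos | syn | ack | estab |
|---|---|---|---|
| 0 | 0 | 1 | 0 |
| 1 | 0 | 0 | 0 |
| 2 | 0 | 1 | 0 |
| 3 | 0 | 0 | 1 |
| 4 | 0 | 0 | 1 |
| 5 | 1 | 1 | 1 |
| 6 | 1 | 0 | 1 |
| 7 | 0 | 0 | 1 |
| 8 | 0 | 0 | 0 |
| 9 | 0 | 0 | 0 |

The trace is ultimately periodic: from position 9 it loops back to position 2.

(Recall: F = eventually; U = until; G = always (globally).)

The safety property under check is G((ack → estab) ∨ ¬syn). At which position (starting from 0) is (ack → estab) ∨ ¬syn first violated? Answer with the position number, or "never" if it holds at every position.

(ack → estab) ∨ ¬syn holds at every position 0..9, and those are all the positions the trace ever visits, so the invariant G((ack → estab) ∨ ¬syn) is never violated.

never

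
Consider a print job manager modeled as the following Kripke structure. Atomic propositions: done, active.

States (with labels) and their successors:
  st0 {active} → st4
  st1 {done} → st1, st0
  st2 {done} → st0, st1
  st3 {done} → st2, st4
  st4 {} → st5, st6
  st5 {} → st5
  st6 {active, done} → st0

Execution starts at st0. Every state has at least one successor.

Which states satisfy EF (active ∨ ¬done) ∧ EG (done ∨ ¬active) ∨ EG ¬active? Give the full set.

{st1, st2, st3, st4, st5}

States satisfying active ∨ ¬done: {st0, st4, st5, st6}.
States satisfying EF (active ∨ ¬done): {st0, st1, st2, st3, st4, st5, st6}.
States satisfying done ∨ ¬active: {st1, st2, st3, st4, st5, st6}.
States satisfying EG (done ∨ ¬active): {st1, st2, st3, st4, st5}.
States satisfying EF (active ∨ ¬done) ∧ EG (done ∨ ¬active): {st1, st2, st3, st4, st5}.
States satisfying ¬active: {st1, st2, st3, st4, st5}.
States satisfying EG ¬active: {st1, st2, st3, st4, st5}.
States satisfying EF (active ∨ ¬done) ∧ EG (done ∨ ¬active) ∨ EG ¬active: {st1, st2, st3, st4, st5}.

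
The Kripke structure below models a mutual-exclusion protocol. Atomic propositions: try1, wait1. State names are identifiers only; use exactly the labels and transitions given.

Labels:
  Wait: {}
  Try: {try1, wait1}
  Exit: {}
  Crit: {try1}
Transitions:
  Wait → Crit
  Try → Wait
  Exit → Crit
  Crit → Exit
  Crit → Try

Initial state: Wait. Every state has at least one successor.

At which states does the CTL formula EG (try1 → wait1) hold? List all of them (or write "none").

States satisfying try1 → wait1: {Wait, Try, Exit}.
States satisfying EG (try1 → wait1): ∅.

none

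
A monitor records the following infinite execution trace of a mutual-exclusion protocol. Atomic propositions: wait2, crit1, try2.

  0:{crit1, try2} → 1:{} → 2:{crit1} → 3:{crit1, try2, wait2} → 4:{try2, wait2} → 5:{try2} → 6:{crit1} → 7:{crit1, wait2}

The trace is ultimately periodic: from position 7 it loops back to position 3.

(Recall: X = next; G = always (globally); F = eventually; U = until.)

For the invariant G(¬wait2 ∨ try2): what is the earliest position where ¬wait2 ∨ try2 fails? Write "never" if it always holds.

7

Check ¬wait2 ∨ try2 at each position in order: 0 ✓, 1 ✓, 2 ✓, 3 ✓, 4 ✓, 5 ✓, 6 ✓.
At position 7 the labels are {crit1, wait2}, so ¬wait2 ∨ try2 is false there. This is the first violation.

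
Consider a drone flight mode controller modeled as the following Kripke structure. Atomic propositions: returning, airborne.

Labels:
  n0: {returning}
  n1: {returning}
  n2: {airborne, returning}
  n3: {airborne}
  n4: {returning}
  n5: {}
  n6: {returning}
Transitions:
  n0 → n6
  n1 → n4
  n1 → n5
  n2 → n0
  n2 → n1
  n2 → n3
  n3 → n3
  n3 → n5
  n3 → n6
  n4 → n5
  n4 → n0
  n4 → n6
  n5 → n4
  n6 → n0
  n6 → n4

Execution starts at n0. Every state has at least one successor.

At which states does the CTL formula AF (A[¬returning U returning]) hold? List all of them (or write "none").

{n0, n1, n2, n4, n5, n6}

States satisfying A[¬returning U returning]: {n0, n1, n2, n4, n5, n6}.
States satisfying AF (A[¬returning U returning]): {n0, n1, n2, n4, n5, n6}.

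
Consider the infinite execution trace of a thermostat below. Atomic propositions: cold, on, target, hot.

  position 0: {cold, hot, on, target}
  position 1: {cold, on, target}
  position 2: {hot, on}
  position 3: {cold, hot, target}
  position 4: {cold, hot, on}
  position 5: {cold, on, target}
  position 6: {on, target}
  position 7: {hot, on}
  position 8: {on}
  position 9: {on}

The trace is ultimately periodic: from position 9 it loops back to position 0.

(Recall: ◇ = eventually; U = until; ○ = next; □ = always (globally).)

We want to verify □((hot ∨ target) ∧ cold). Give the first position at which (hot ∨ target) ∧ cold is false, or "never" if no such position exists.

Check (hot ∨ target) ∧ cold at each position in order: 0 ✓, 1 ✓.
At position 2 the labels are {hot, on}, so (hot ∨ target) ∧ cold is false there. This is the first violation.

2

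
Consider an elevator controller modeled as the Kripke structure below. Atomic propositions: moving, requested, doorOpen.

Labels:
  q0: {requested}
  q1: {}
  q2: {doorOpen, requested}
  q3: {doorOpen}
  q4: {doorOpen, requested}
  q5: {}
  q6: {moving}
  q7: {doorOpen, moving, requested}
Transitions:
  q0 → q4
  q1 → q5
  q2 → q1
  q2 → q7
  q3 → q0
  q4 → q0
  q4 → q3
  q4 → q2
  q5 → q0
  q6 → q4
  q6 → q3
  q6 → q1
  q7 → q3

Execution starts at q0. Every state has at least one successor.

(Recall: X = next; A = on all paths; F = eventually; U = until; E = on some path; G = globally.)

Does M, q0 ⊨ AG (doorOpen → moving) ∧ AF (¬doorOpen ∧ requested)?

States satisfying doorOpen → moving: {q0, q1, q5, q6, q7}.
States satisfying AG (doorOpen → moving): ∅.
States satisfying ¬doorOpen ∧ requested: {q0}.
States satisfying AF (¬doorOpen ∧ requested): {q0, q1, q2, q3, q4, q5, q6, q7}.
States satisfying AG (doorOpen → moving) ∧ AF (¬doorOpen ∧ requested): ∅.
q0 ∉ Sat(AG (doorOpen → moving) ∧ AF (¬doorOpen ∧ requested)).

Does not hold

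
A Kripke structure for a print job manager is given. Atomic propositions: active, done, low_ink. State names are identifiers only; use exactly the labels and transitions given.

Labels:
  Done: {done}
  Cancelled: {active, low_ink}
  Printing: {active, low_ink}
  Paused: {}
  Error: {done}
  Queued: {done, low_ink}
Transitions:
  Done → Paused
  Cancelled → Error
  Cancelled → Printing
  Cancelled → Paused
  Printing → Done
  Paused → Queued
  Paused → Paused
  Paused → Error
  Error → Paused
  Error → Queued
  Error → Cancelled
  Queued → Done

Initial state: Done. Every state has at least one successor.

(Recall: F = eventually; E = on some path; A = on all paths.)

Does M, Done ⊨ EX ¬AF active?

Satisfied

States satisfying ¬AF active: {Done, Paused, Error, Queued}.
States satisfying EX ¬AF active: {Done, Cancelled, Printing, Paused, Error, Queued}.
Done ∈ Sat(EX ¬AF active).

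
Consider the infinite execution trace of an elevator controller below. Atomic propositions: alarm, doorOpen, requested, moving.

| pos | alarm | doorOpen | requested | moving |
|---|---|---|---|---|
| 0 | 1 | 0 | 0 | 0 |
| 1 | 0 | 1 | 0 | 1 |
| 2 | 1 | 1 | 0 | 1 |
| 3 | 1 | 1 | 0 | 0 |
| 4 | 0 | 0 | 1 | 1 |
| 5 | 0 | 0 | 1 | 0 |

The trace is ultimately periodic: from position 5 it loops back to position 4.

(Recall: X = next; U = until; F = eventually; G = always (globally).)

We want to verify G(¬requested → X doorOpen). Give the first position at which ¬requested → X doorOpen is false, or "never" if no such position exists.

3

Check ¬requested → X doorOpen at each position in order: 0 ✓, 1 ✓, 2 ✓.
At position 3 the labels are {alarm, doorOpen} and the next position 4 has {moving, requested}, so ¬requested → X doorOpen is false there. This is the first violation.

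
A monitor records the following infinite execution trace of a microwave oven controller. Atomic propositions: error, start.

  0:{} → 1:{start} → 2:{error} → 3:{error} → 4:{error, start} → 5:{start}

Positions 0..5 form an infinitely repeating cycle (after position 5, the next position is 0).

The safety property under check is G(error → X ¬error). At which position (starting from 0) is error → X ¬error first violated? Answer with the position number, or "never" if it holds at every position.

2

Check error → X ¬error at each position in order: 0 ✓, 1 ✓.
At position 2 the labels are {error} and the next position 3 has {error}, so error → X ¬error is false there. This is the first violation.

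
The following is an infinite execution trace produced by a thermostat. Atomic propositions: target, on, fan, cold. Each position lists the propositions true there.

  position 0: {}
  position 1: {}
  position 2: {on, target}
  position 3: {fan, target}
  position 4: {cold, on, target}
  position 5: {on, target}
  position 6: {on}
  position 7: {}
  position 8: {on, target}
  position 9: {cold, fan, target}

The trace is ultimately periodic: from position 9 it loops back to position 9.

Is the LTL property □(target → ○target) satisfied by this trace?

target → ○target must hold at every position from 0 onward. It fails at position 5, so □(target → ○target) is false.
Positions where target holds: 2, 3, 4, 5, 8, 9.
Check ○target at each: 2→ok, 3→ok, 4→ok, 5→fails, 8→ok, 9→ok.

No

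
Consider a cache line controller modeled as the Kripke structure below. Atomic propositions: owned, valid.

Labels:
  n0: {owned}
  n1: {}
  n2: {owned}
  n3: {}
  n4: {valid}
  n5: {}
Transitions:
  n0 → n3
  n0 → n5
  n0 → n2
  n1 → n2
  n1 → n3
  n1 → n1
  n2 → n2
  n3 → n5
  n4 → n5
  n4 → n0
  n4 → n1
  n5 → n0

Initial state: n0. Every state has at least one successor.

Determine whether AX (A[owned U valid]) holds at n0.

States satisfying A[owned U valid]: {n4}.
States satisfying AX (A[owned U valid]): ∅.
n0 ∉ Sat(AX (A[owned U valid])).

Does not hold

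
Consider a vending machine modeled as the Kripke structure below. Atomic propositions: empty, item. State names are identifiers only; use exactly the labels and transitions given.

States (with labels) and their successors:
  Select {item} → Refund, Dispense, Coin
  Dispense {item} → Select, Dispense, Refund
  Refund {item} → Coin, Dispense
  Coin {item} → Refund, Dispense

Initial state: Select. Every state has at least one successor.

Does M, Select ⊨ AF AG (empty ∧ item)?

Violated

States satisfying AG (empty ∧ item): ∅.
States satisfying AF AG (empty ∧ item): ∅.
There is a path from Select along which AG (empty ∧ item) never holds.
Select ∉ Sat(AF AG (empty ∧ item)).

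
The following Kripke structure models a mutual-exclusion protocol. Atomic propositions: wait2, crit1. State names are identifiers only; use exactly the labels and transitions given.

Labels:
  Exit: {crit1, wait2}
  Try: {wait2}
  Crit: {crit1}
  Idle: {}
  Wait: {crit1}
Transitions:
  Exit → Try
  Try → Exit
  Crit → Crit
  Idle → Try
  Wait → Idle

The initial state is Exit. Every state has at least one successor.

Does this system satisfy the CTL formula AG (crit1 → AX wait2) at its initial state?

States satisfying crit1 → AX wait2: {Exit, Try, Idle}.
States satisfying AG (crit1 → AX wait2): {Exit, Try, Idle}.
Every state reachable from Exit satisfies crit1 → AX wait2.
Exit ∈ Sat(AG (crit1 → AX wait2)).

Satisfied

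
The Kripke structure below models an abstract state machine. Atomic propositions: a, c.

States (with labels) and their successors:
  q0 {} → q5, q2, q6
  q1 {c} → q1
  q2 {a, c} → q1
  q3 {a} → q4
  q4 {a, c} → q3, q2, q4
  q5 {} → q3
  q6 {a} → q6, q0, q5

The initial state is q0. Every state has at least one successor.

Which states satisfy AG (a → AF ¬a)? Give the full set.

{q1, q2}

States satisfying a → AF ¬a: {q0, q1, q2, q5}.
States satisfying AG (a → AF ¬a): {q1, q2}.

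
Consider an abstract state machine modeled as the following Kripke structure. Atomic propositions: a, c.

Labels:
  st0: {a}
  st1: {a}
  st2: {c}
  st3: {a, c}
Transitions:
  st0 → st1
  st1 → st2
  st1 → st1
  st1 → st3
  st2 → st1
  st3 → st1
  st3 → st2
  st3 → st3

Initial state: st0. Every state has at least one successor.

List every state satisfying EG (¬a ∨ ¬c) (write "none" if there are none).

States satisfying ¬a ∨ ¬c: {st0, st1, st2}.
States satisfying EG (¬a ∨ ¬c): {st0, st1, st2}.

{st0, st1, st2}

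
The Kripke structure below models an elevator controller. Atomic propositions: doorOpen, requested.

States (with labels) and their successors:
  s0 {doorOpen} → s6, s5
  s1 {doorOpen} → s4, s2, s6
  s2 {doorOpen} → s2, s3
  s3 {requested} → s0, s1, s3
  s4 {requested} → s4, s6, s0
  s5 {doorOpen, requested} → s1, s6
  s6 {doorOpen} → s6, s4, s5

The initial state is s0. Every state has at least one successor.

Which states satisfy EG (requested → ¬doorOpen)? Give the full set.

States satisfying requested → ¬doorOpen: {s0, s1, s2, s3, s4, s6}.
States satisfying EG (requested → ¬doorOpen): {s0, s1, s2, s3, s4, s6}.

{s0, s1, s2, s3, s4, s6}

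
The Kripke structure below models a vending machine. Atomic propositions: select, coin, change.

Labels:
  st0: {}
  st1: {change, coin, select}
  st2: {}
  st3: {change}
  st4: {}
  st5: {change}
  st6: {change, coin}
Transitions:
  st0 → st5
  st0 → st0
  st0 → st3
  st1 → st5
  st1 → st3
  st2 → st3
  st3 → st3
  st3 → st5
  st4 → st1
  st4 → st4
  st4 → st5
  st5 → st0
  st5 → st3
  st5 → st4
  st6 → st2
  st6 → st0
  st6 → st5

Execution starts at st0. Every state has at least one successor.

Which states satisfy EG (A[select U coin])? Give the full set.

States satisfying A[select U coin]: {st1, st6}.
States satisfying EG (A[select U coin]): ∅.

none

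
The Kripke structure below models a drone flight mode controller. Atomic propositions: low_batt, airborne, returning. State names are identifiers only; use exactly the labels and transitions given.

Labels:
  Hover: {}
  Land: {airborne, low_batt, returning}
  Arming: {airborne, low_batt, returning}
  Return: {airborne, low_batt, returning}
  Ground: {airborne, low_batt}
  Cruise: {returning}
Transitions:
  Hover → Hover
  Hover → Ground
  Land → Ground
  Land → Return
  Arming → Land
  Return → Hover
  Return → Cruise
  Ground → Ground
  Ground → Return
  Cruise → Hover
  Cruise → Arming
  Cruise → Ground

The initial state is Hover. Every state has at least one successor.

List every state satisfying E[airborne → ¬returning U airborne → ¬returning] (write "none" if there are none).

{Hover, Ground, Cruise}

States satisfying airborne → ¬returning: {Hover, Ground, Cruise}.
States satisfying E[airborne → ¬returning U airborne → ¬returning]: {Hover, Ground, Cruise}.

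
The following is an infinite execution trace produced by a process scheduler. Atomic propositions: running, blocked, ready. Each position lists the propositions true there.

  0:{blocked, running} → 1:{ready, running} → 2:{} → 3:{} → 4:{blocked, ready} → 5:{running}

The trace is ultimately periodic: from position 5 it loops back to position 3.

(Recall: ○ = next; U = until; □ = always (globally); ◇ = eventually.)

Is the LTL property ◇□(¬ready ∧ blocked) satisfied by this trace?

Does not hold

□(¬ready ∧ blocked) is false at every position 0..5, so it never becomes true and ◇□(¬ready ∧ blocked) fails.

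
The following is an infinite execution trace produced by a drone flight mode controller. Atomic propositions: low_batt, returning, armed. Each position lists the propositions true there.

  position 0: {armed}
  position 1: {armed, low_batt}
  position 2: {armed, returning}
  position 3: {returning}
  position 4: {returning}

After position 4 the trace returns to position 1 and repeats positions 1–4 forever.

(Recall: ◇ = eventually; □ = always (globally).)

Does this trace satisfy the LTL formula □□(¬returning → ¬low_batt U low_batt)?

□(¬returning → ¬low_batt U low_batt) holds at every position 0..4, and those are all positions ever visited, so □□(¬returning → ¬low_batt U low_batt) holds.

Satisfied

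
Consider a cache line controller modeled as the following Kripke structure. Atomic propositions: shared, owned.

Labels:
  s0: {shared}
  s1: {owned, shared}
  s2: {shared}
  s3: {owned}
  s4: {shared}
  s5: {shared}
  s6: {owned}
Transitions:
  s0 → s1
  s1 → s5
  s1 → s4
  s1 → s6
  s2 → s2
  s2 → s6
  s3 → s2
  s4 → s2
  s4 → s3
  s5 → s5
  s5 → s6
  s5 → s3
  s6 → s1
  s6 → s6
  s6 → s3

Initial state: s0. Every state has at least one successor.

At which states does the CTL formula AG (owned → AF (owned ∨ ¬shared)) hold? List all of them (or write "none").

States satisfying owned → AF (owned ∨ ¬shared): {s0, s1, s2, s3, s4, s5, s6}.
States satisfying AG (owned → AF (owned ∨ ¬shared)): {s0, s1, s2, s3, s4, s5, s6}.

{s0, s1, s2, s3, s4, s5, s6}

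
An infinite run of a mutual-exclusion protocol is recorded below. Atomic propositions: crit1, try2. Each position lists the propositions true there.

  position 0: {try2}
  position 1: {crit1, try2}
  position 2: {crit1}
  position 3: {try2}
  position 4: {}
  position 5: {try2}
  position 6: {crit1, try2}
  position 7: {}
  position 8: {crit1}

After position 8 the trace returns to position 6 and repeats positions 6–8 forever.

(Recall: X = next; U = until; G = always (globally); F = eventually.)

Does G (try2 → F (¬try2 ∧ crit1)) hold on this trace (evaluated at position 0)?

try2 → F (¬try2 ∧ crit1) holds at every position 0..8, and those are all positions ever visited, so G (try2 → F (¬try2 ∧ crit1)) holds.
Positions where try2 holds: 0, 1, 3, 5, 6.
Check F (¬try2 ∧ crit1) at each: 0→ok, 1→ok, 3→ok, 5→ok, 6→ok.

Holds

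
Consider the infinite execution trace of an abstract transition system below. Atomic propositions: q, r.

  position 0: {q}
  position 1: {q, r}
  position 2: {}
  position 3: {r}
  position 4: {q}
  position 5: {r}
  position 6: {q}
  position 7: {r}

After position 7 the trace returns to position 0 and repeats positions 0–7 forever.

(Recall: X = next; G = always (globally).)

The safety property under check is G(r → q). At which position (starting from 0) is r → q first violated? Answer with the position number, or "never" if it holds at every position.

3

Check r → q at each position in order: 0 ✓, 1 ✓, 2 ✓.
At position 3 the labels are {r}, so r → q is false there. This is the first violation.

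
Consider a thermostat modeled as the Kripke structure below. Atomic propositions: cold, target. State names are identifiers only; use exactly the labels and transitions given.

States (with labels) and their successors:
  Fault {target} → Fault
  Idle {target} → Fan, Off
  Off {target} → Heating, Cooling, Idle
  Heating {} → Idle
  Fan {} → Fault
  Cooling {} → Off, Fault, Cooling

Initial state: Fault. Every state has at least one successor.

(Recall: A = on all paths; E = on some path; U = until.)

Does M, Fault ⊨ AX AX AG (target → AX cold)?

States satisfying AX AG (target → AX cold): ∅.
States satisfying AX AX AG (target → AX cold): ∅.
Fault ∉ Sat(AX AX AG (target → AX cold)).

Does not hold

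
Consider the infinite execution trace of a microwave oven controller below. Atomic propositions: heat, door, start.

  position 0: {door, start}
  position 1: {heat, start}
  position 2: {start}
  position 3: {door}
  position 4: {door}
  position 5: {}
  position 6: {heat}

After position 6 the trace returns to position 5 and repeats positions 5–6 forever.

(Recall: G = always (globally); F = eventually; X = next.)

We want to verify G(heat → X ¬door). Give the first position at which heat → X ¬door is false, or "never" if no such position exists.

heat → X ¬door holds at every position 0..6, and those are all the positions the trace ever visits, so the invariant G(heat → X ¬door) is never violated.

never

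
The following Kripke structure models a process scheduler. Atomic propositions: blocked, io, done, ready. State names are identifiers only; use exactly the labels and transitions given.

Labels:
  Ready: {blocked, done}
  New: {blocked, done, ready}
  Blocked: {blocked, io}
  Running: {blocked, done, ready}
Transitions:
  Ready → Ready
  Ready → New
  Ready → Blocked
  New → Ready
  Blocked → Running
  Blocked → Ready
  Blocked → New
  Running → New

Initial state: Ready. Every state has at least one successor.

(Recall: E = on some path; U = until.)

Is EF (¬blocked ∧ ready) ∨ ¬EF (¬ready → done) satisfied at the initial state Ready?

States satisfying ¬blocked ∧ ready: ∅.
States satisfying EF (¬blocked ∧ ready): ∅.
States satisfying ¬ready → done: {Ready, New, Running}.
States satisfying EF (¬ready → done): {Ready, New, Blocked, Running}.
States satisfying ¬EF (¬ready → done): ∅.
States satisfying EF (¬blocked ∧ ready) ∨ ¬EF (¬ready → done): ∅.
Ready ∉ Sat(EF (¬blocked ∧ ready) ∨ ¬EF (¬ready → done)).

No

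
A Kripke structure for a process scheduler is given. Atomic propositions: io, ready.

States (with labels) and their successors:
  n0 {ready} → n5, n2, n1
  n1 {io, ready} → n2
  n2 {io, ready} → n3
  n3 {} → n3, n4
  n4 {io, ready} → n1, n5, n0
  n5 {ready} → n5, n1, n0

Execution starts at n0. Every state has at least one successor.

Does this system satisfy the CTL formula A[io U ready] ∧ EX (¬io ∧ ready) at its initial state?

States satisfying io: {n1, n2, n4}.
States satisfying ready: {n0, n1, n2, n4, n5}.
States satisfying A[io U ready]: {n0, n1, n2, n4, n5}.
States satisfying ¬io ∧ ready: {n0, n5}.
States satisfying EX (¬io ∧ ready): {n0, n4, n5}.
States satisfying A[io U ready] ∧ EX (¬io ∧ ready): {n0, n4, n5}.
n0 ∈ Sat(A[io U ready] ∧ EX (¬io ∧ ready)).

Yes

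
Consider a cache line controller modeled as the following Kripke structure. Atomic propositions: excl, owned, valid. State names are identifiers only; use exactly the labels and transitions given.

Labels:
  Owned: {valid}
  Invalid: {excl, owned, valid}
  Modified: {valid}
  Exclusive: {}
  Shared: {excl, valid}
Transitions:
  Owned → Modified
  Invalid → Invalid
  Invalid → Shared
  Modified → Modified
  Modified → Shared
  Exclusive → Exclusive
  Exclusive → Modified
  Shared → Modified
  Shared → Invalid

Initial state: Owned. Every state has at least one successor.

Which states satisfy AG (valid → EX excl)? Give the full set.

States satisfying valid → EX excl: {Invalid, Modified, Exclusive, Shared}.
States satisfying AG (valid → EX excl): {Invalid, Modified, Exclusive, Shared}.

{Invalid, Modified, Exclusive, Shared}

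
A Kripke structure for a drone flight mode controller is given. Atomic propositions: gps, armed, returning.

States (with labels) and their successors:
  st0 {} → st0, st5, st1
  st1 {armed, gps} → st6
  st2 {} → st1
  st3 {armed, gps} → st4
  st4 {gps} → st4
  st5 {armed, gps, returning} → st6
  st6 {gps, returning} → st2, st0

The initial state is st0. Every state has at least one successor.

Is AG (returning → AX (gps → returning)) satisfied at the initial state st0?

Satisfied

States satisfying returning → AX (gps → returning): {st0, st1, st2, st3, st4, st5, st6}.
States satisfying AG (returning → AX (gps → returning)): {st0, st1, st2, st3, st4, st5, st6}.
Every state reachable from st0 satisfies returning → AX (gps → returning).
st0 ∈ Sat(AG (returning → AX (gps → returning))).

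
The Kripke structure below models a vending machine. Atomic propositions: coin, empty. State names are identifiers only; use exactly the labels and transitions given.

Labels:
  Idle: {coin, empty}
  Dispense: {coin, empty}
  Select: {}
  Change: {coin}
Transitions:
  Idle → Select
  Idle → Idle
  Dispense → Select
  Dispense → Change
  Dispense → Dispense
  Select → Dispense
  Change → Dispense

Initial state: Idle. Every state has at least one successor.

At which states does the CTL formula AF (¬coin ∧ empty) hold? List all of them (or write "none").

none

States satisfying ¬coin ∧ empty: ∅.
States satisfying AF (¬coin ∧ empty): ∅.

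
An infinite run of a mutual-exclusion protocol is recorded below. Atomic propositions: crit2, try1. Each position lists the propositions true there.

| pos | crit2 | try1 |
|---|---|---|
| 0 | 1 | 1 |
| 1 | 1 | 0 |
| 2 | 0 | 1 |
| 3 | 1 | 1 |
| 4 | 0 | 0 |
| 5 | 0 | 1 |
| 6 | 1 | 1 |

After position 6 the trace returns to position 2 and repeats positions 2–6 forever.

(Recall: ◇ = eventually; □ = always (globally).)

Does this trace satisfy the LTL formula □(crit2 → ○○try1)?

Holds

crit2 → ○○try1 holds at every position 0..6, and those are all positions ever visited, so □(crit2 → ○○try1) holds.
Positions where crit2 holds: 0, 1, 3, 6.
Check ○○try1 at each: 0→ok, 1→ok, 3→ok, 6→ok.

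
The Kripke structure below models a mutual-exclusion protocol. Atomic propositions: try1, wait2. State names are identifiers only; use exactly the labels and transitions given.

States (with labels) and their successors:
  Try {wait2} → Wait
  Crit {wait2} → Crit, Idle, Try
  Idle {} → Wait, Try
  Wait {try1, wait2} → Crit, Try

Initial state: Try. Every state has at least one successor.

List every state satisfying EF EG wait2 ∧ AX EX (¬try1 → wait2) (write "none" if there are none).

{Try, Crit, Idle, Wait}

States satisfying EG wait2: {Try, Crit, Wait}.
States satisfying EF EG wait2: {Try, Crit, Idle, Wait}.
States satisfying EX (¬try1 → wait2): {Try, Crit, Idle, Wait}.
States satisfying AX EX (¬try1 → wait2): {Try, Crit, Idle, Wait}.
States satisfying EF EG wait2 ∧ AX EX (¬try1 → wait2): {Try, Crit, Idle, Wait}.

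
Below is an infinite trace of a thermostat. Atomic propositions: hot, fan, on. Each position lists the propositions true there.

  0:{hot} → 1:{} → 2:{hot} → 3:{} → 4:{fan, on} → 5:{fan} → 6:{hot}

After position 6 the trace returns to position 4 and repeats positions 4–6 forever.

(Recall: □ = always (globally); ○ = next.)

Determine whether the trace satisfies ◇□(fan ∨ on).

□(fan ∨ on) is false at every position 0..6, so it never becomes true and ◇□(fan ∨ on) fails.

Violated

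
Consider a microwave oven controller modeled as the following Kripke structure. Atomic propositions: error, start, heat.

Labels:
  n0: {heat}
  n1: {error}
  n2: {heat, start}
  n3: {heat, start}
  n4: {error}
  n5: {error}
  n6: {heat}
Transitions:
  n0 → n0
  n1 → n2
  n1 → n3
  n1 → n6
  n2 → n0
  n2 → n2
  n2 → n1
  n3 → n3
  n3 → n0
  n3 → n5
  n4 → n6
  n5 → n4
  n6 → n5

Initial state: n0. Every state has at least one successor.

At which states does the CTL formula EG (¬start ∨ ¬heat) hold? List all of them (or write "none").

States satisfying ¬start ∨ ¬heat: {n0, n1, n4, n5, n6}.
States satisfying EG (¬start ∨ ¬heat): {n0, n1, n4, n5, n6}.

{n0, n1, n4, n5, n6}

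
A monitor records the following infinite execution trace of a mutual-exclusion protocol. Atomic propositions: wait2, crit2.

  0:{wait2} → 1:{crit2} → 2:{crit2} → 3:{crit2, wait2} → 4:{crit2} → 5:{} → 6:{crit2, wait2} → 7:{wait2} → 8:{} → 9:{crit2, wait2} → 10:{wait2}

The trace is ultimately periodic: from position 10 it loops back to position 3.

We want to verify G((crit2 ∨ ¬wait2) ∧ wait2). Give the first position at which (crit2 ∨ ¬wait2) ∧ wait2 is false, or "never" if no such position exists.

0

At position 0 the labels are {wait2}, so (crit2 ∨ ¬wait2) ∧ wait2 is false there. This is the first violation.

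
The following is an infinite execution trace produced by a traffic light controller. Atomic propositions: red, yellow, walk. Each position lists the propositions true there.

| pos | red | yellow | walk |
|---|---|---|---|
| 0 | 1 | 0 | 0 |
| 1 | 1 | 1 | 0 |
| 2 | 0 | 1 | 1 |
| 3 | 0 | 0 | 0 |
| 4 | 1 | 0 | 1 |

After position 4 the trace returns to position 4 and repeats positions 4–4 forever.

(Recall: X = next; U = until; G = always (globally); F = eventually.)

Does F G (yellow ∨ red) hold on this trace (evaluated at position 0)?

G (yellow ∨ red) holds at position 4, which is reachable from 0, so F G (yellow ∨ red) holds.

Satisfied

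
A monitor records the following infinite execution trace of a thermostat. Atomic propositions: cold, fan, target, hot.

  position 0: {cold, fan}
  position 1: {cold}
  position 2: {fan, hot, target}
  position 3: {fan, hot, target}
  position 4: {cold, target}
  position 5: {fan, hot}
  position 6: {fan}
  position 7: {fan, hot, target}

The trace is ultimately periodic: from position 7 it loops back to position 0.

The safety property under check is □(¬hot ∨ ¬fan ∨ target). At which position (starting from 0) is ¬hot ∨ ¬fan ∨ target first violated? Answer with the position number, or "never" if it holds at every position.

5

Check ¬hot ∨ ¬fan ∨ target at each position in order: 0 ✓, 1 ✓, 2 ✓, 3 ✓, 4 ✓.
At position 5 the labels are {fan, hot}, so ¬hot ∨ ¬fan ∨ target is false there. This is the first violation.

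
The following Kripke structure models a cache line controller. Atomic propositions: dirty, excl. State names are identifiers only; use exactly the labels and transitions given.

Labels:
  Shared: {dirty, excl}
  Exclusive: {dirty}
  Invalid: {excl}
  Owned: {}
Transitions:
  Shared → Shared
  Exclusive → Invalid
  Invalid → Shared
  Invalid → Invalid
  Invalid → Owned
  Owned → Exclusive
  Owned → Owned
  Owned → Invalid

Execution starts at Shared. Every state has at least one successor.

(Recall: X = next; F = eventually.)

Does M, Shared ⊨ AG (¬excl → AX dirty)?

States satisfying ¬excl → AX dirty: {Shared, Invalid}.
States satisfying AG (¬excl → AX dirty): {Shared}.
Every state reachable from Shared satisfies ¬excl → AX dirty.
Shared ∈ Sat(AG (¬excl → AX dirty)).

Yes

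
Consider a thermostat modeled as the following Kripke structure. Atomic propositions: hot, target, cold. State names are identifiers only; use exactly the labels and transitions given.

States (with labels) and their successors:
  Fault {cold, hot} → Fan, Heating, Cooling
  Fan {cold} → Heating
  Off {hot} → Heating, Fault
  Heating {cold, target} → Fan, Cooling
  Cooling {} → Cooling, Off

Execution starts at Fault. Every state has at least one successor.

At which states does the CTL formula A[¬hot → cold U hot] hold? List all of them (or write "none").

States satisfying ¬hot → cold: {Fault, Fan, Off, Heating}.
States satisfying hot: {Fault, Off}.
States satisfying A[¬hot → cold U hot]: {Fault, Off}.

{Fault, Off}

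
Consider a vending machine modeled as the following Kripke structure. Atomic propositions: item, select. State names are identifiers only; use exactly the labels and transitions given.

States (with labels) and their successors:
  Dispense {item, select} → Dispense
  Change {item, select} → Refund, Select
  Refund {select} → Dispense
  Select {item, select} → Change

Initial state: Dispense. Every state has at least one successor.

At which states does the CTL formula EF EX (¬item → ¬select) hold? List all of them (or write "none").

States satisfying EX (¬item → ¬select): {Dispense, Change, Refund, Select}.
States satisfying EF EX (¬item → ¬select): {Dispense, Change, Refund, Select}.

{Dispense, Change, Refund, Select}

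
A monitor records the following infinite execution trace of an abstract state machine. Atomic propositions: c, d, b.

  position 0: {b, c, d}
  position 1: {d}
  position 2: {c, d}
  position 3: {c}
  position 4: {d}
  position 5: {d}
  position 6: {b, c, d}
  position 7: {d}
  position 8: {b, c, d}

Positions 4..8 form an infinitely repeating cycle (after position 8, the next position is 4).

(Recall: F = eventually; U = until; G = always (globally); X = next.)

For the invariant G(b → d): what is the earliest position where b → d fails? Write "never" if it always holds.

never

b → d holds at every position 0..8, and those are all the positions the trace ever visits, so the invariant G(b → d) is never violated.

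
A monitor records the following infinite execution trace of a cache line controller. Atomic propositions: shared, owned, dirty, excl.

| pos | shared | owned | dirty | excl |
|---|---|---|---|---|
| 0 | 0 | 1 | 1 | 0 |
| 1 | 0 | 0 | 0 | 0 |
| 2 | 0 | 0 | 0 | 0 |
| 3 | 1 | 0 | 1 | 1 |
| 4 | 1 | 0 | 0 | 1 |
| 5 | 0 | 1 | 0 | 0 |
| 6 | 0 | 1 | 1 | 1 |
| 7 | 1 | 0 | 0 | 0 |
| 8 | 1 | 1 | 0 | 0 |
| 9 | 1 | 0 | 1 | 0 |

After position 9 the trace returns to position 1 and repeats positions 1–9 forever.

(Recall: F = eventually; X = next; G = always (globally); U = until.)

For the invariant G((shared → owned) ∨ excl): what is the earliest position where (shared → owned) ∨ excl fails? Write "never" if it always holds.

Check (shared → owned) ∨ excl at each position in order: 0 ✓, 1 ✓, 2 ✓, 3 ✓, 4 ✓, 5 ✓, 6 ✓.
At position 7 the labels are {shared}, so (shared → owned) ∨ excl is false there. This is the first violation.

7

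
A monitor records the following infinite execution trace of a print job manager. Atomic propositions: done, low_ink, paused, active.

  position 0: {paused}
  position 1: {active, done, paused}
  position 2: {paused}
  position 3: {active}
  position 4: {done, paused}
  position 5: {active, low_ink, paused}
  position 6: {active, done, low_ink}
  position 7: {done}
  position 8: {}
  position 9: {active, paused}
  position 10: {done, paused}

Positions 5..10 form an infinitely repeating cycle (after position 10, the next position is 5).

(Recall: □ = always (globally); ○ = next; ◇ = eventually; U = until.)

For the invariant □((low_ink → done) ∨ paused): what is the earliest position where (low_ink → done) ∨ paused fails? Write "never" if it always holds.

(low_ink → done) ∨ paused holds at every position 0..10, and those are all the positions the trace ever visits, so the invariant □((low_ink → done) ∨ paused) is never violated.

never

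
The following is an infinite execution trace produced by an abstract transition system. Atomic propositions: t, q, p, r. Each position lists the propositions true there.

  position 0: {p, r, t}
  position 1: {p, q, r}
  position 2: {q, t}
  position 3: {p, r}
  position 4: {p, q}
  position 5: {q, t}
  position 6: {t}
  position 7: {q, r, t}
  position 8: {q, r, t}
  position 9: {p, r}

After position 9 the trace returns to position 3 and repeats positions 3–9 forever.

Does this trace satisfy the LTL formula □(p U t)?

p U t holds at every position 0..9, and those are all positions ever visited, so □(p U t) holds.

Holds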